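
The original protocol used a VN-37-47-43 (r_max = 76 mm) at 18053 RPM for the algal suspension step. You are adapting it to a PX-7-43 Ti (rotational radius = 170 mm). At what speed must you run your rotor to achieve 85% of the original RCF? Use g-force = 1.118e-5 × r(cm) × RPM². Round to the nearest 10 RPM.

11130 RPM

Original rotor: r = 76 mm = 7.6 cm
RCF_original = 1.118 × 10⁻⁵ × 7.6 × (18053)² = 1.118 × 10⁻⁵ × 7.6 × 325,910,809 ≈ 27,692 × g
Target RCF = 0.85 × 27,692 ≈ 23,538.2 × g
Your rotor: r = 170 mm = 17.0 cm
23,538.2 = 1.118 × 10⁻⁵ × 17 × N²
N² = 23,538.2 / (19.006 × 10⁻⁵) = 123,846,154
N ≈ √123,846,154 ≈ 11,128.6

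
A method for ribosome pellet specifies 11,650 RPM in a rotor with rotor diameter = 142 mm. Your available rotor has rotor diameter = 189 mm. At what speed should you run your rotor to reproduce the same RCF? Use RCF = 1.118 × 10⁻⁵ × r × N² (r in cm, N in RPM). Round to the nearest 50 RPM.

10100 RPM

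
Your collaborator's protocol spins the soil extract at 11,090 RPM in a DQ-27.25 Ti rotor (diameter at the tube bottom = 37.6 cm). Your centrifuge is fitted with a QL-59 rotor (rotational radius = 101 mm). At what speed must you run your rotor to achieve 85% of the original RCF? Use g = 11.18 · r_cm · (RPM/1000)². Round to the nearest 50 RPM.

13950 RPM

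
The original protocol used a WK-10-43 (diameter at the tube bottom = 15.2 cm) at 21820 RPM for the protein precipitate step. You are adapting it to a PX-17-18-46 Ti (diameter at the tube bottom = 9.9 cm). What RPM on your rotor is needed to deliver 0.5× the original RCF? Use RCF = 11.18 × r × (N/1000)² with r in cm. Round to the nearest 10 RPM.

≈ 19120 RPM

Original rotor: r = 15.2 / 2 = 7.6 cm
RCF_original = 11.18 × 7.6 × (21.82)² = 11.18 × 7.6 × 476.1124 ≈ 40,454.3 × g
Target RCF = 0.5 × 40,454.3 ≈ 20,227.2 × g
Your rotor: r = 9.9 / 2 = 4.95 cm
20,227.2 = 11.18 × 4.95 × (N/1000)²
(N/1000)² = 20,227.2 / 55.341 = 365.5012
N = 1000 × √365.5012 ≈ 19,118.1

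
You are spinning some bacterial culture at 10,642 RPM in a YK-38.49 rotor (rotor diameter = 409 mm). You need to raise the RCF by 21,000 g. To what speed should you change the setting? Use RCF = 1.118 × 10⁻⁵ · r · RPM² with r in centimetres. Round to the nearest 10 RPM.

r = 409 mm / 2 = 204.5 mm = 20.45 cm
Current RCF = 1.118 × 10⁻⁵ × 20.45 × (10642)² = 1.118 × 10⁻⁵ × 20.45 × 113,252,164 ≈ 25,893 × g
Target RCF = 25,893 + 21,000 = 46,893 × g
N² = 46,893 / (22.8631 × 10⁻⁵) = 205,103,420
N ≈ √205,103,420 ≈ 14,321.4

N₂ ≈ 14320 RPM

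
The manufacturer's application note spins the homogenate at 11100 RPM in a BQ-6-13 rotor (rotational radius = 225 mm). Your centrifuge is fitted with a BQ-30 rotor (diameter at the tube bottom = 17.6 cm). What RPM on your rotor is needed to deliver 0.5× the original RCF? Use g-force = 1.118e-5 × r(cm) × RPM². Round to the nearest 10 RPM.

≈ 12550 RPM

Original rotor: r = 225 mm = 22.5 cm
RCF_original = 1.118 × 10⁻⁵ × 22.5 × (11100)² = 1.118 × 10⁻⁵ × 22.5 × 123,210,000 ≈ 30,993.5 × g
Target RCF = 0.5 × 30,993.5 ≈ 15,496.8 × g
Your rotor: r = 17.6 / 2 = 8.8 cm
15,496.8 = 1.118 × 10⁻⁵ × 8.8 × N²
N² = 15,496.8 / (9.8384 × 10⁻⁵) = 157,513,417
N ≈ √157,513,417 ≈ 12,550.4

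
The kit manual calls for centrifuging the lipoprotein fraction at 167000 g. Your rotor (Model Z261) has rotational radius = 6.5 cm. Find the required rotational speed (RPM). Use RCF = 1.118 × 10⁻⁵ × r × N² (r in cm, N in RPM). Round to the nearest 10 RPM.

RCF = 1.118 × 10⁻⁵ × r × N²
167,000 = 1.118 × 10⁻⁵ × 6.5 × N²
N² = 167,000 / (7.267 × 10⁻⁵) = 2,298,059,722
N ≈ √2,298,059,722 ≈ 47,938.1

47940 RPM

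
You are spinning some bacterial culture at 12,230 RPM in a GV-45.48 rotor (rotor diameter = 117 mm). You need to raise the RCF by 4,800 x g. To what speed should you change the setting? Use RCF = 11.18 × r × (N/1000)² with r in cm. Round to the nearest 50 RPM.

r = 117 mm / 2 = 58.5 mm = 5.85 cm
Current RCF = 11.18 × 5.85 × (12.23)² = 11.18 × 5.85 × 149.5729 ≈ 9,782.5 × g
Target RCF = 9,782.5 + 4,800 = 14,582.5 × g
(N/1000)² = 14,582.5 / 65.403 = 222.9638
N = 1000 × √222.9638 ≈ 14,932.0

14950 RPM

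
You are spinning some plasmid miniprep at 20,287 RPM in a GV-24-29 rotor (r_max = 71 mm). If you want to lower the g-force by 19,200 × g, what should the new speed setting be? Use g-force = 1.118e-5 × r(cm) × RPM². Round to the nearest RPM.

13026 RPM

r = 71 mm = 7.1 cm
Current RCF = 1.118 × 10⁻⁵ × 7.1 × (20287)² = 1.118 × 10⁻⁵ × 7.1 × 411,562,369 ≈ 32,669 × g
Target RCF = 32,669 − 19,200 = 13,469 × g
N² = 13,469 / (7.9378 × 10⁻⁵) = 169,681,776
N ≈ √169,681,776 ≈ 13,026.2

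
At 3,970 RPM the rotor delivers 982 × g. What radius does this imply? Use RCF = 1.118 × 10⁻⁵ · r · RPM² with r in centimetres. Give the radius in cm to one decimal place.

982 = 1.118 × 10⁻⁵ × r × (3970)²
r = 982 / (1.118 × 10⁻⁵ × 15,760,900) = 982 / 176.2069 ≈ 5.573 cm

r ≈ 5.6 cm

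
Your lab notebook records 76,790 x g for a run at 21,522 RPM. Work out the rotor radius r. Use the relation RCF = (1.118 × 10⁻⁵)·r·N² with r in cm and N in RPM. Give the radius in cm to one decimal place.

RCF = 1.118 × 10⁻⁵ × r × N²
76790 = 1.118 × 10⁻⁵ × r × (21522)²
r = 76790 / (1.118 × 10⁻⁵ × 463,196,484) = 76790 / 5178.537 ≈ 14.829 cm

r ≈ 14.8 cm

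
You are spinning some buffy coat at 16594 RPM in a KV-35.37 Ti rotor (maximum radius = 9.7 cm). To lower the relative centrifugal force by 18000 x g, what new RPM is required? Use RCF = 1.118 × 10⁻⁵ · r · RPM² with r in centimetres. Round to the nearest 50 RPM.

Current RCF = 1.118 × 10⁻⁵ × 9.7 × (16594)² = 1.118 × 10⁻⁵ × 9.7 × 275,360,836 ≈ 29,861.8 × g
Target RCF = 29,861.8 − 18,000 = 11,861.8 × g
N² = 11,861.8 / (10.8446 × 10⁻⁵) = 109,379,783
N ≈ √109,379,783 ≈ 10,458.5

≈ 10450 RPM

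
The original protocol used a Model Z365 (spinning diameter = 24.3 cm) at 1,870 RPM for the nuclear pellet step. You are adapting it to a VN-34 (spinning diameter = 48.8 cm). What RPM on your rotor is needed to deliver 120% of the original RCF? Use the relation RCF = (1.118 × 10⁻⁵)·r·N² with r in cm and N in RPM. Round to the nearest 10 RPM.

Original rotor: r = 24.3 / 2 = 12.15 cm
RCF_original = 1.118 × 10⁻⁵ × 12.15 × (1870)² = 1.118 × 10⁻⁵ × 12.15 × 3,496,900 ≈ 475 × g
Target RCF = 1.2 × 475 ≈ 570 × g
Your rotor: r = 48.8 / 2 = 24.4 cm
570 = 1.118 × 10⁻⁵ × 24.4 × N²
N² = 570 / (27.2792 × 10⁻⁵) = 2,089,504
N ≈ √2,089,504 ≈ 1,445.5

≈ 1450 RPM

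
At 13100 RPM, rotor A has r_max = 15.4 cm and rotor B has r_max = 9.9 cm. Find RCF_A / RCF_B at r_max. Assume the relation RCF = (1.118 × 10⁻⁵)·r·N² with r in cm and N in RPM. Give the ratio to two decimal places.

At fixed N, RCF ∝ r, so RCF_A/RCF_B = r_A/r_B = 15.4 / 9.9 = 1.5556.

1.56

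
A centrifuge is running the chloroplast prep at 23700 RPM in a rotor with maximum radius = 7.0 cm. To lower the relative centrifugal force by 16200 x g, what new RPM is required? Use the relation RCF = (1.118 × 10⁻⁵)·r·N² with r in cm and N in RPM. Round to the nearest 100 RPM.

18800 RPM

Current RCF = 1.118 × 10⁻⁵ × 7 × (23700)² = 1.118 × 10⁻⁵ × 7 × 561,690,000 ≈ 43,957.9 × g
Target RCF = 43,957.9 − 16,200 = 27,757.9 × g
N² = 27,757.9 / (7.826 × 10⁻⁵) = 354,688,219
N ≈ √354,688,219 ≈ 18,833.2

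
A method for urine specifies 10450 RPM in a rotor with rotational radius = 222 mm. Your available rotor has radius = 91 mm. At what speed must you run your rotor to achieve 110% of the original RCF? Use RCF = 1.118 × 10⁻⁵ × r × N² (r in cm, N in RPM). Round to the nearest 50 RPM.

Original rotor: r = 222 mm = 22.2 cm
RCF_original = 1.118 × 10⁻⁵ × 22.2 × (10450)² = 1.118 × 10⁻⁵ × 22.2 × 109,202,500 ≈ 27,103.6 × g
Target RCF = 1.1 × 27,103.6 ≈ 29,814 × g
Your rotor: r = 91 mm = 9.1 cm
29,814 = 1.118 × 10⁻⁵ × 9.1 × N²
N² = 29,814 / (10.1738 × 10⁻⁵) = 293,046,846
N ≈ √293,046,846 ≈ 17,118.6

≈ 17100 RPM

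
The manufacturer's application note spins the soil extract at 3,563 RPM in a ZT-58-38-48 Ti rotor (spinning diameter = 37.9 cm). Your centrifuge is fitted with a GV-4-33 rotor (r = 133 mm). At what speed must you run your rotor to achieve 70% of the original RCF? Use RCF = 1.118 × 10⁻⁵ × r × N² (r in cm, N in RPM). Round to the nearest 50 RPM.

≈ 3550 RPM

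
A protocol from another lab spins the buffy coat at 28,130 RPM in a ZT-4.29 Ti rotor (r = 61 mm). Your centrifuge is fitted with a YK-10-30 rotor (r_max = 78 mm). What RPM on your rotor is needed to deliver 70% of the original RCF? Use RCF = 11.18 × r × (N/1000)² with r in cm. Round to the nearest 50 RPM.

Original rotor: r = 61 mm = 6.1 cm
RCF_original = 11.18 × 6.1 × (28.13)² = 11.18 × 6.1 × 791.2969 ≈ 53,964.9 × g
Target RCF = 0.7 × 53,964.9 ≈ 37,775.4 × g
Your rotor: r = 78 mm = 7.8 cm
37,775.4 = 11.18 × 7.8 × (N/1000)²
(N/1000)² = 37,775.4 / 87.204 = 433.1843
N = 1000 × √433.1843 ≈ 20,813.1

20800 RPM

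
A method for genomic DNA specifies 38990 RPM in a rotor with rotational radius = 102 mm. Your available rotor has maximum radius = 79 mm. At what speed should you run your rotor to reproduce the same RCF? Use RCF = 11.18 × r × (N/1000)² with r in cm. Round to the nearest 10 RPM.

≈ 44300 RPM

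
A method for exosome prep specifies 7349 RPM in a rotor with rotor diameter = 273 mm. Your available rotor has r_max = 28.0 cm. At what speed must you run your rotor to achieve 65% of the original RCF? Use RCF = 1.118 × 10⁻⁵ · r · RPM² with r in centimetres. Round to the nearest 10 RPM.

4140 RPM

Original rotor: r = 273 mm / 2 = 136.5 mm = 13.65 cm
RCF_original = 1.118 × 10⁻⁵ × 13.65 × (7349)² = 1.118 × 10⁻⁵ × 13.65 × 54,007,801 ≈ 8,242 × g
Target RCF = 0.65 × 8,242 ≈ 5,357.3 × g
5,357.3 = 1.118 × 10⁻⁵ × 28 × N²
N² = 5,357.3 / (31.304 × 10⁻⁵) = 17,113,787
N ≈ √17,113,787 ≈ 4,136.9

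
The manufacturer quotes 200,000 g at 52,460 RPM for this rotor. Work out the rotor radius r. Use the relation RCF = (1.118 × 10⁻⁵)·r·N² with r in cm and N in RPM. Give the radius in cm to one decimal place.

200000 = 1.118 × 10⁻⁵ × r × (52460)²
r = 200000 / (1.118 × 10⁻⁵ × 2,752,051,600) = 200000 / 30767.94 ≈ 6.500 cm

r ≈ 6.5 cm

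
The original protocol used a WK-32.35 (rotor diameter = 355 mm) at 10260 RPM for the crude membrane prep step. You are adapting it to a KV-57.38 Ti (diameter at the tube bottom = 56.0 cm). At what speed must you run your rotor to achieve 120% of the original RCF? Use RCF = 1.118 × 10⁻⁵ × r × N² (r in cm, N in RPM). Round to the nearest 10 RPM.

8950 RPM

Original rotor: r = 355 mm / 2 = 177.5 mm = 17.75 cm
RCF_original = 1.118 × 10⁻⁵ × 17.75 × (10260)² = 1.118 × 10⁻⁵ × 17.75 × 105,267,600 ≈ 20,889.8 × g
Target RCF = 1.2 × 20,889.8 ≈ 25,067.8 × g
Your rotor: r = 56.0 / 2 = 28 cm
25,067.8 = 1.118 × 10⁻⁵ × 28 × N²
N² = 25,067.8 / (31.304 × 10⁻⁵) = 80,078,584
N ≈ √80,078,584 ≈ 8,948.7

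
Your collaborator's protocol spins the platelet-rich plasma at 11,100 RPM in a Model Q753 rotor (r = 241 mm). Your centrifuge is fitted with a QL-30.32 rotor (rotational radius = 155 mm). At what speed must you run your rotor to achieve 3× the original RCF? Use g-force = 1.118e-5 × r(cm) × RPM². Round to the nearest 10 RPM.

23970 RPM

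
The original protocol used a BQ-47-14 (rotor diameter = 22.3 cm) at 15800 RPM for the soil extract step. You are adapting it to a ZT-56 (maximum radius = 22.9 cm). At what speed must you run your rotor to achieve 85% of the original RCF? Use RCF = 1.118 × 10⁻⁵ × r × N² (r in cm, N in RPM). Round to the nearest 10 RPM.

≈ 10160 RPM

Original rotor: r = 22.3 / 2 = 11.15 cm
RCF = 1.118 × 10⁻⁵ × r × N²
RCF_original = 1.118 × 10⁻⁵ × 11.15 × (15800)² = 1.118 × 10⁻⁵ × 11.15 × 249,640,000 ≈ 31,119.4 × g
Target RCF = 0.85 × 31,119.4 ≈ 26,451.5 × g
26,451.5 = 1.118 × 10⁻⁵ × 22.9 × N²
N² = 26,451.5 / (25.6022 × 10⁻⁵) = 103,317,293
N ≈ √103,317,293 ≈ 10,164.5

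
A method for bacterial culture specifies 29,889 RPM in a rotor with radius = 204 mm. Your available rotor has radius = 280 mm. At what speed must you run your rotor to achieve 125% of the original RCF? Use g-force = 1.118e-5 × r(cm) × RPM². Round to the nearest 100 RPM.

Original rotor: r = 204 mm = 20.4 cm
RCF = 1.118 × 10⁻⁵ × r × N²
RCF_original = 1.118 × 10⁻⁵ × 20.4 × (29889)² = 1.118 × 10⁻⁵ × 20.4 × 893,352,321 ≈ 203,748.7 × g
Target RCF = 1.25 × 203,748.7 ≈ 254,685.9 × g
Your rotor: r = 280 mm = 28.0 cm
254,685.9 = 1.118 × 10⁻⁵ × 28 × N²
N² = 254,685.9 / (31.304 × 10⁻⁵) = 813,588,998
N ≈ √813,588,998 ≈ 28,523.5

28500 RPM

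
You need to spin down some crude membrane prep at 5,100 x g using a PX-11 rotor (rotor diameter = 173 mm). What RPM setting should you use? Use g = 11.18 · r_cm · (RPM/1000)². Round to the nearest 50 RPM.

≈ 7250 RPM

r = 173 mm / 2 = 86.5 mm = 8.65 cm
5,100 = 11.18 × 8.65 × (N/1000)²
(N/1000)² = 5,100 / 96.707 = 52.73662
N = 1000 × √52.73662 ≈ 7,262.0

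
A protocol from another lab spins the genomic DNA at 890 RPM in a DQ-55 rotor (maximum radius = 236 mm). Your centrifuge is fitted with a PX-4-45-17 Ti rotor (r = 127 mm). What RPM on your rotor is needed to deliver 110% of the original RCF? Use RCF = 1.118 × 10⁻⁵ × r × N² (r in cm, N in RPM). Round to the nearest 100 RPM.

Original rotor: r = 236 mm = 23.6 cm
RCF = 1.118 × 10⁻⁵ × r × N²
RCF_original = 1.118 × 10⁻⁵ × 23.6 × (890)² = 1.118 × 10⁻⁵ × 23.6 × 792,100 ≈ 209 × g
Target RCF = 1.1 × 209 ≈ 229.9 × g
Your rotor: r = 127 mm = 12.7 cm
229.9 = 1.118 × 10⁻⁵ × 12.7 × N²
N² = 229.9 / (14.1986 × 10⁻⁵) = 1,619,174
N ≈ √1,619,174 ≈ 1,272.5

1300 RPM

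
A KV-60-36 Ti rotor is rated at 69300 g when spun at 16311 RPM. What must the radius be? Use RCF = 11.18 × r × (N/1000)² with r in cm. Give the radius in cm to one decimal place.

r ≈ 23.3 cm

RCF = 11.18 × r × (N/1000)²
69300 = 11.18 × r × (16.311)²
r = 69300 / (11.18 × 266.048721) = 69300 / 2974.425 ≈ 23.299 cm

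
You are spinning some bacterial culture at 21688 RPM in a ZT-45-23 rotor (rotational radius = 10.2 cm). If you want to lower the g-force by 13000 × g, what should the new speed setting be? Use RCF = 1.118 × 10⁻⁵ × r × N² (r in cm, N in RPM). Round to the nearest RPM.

18878 RPM

Current RCF = 1.118 × 10⁻⁵ × 10.2 × (21688)² = 1.118 × 10⁻⁵ × 10.2 × 470,369,344 ≈ 53,639 × g
Target RCF = 53,639 − 13,000 = 40,639 × g
N² = 40,639 / (11.4036 × 10⁻⁵) = 356,369,918
N ≈ √356,369,918 ≈ 18,877.8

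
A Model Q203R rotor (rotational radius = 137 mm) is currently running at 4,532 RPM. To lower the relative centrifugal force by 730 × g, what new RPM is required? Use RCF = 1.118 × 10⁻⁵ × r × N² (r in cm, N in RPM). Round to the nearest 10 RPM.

r = 137 mm = 13.7 cm
Current RCF = 1.118 × 10⁻⁵ × 13.7 × (4532)² = 1.118 × 10⁻⁵ × 13.7 × 20,539,024 ≈ 3,145.9 × g
Target RCF = 3,145.9 − 730 = 2,415.9 × g
N² = 2,415.9 / (15.3166 × 10⁻⁵) = 15,773,083
N ≈ √15,773,083 ≈ 3,971.5

N₂ ≈ 3970 RPM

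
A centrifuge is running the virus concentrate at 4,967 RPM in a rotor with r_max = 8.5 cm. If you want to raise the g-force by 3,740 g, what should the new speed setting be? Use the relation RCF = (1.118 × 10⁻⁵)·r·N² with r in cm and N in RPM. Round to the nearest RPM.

≈ 8002 RPM

Current RCF = 1.118 × 10⁻⁵ × 8.5 × (4967)² = 1.118 × 10⁻⁵ × 8.5 × 24,671,089 ≈ 2,344.5 × g
Target RCF = 2,344.5 + 3,740 = 6,084.5 × g
N² = 6,084.5 / (9.503 × 10⁻⁵) = 64,027,149
N ≈ √64,027,149 ≈ 8,001.7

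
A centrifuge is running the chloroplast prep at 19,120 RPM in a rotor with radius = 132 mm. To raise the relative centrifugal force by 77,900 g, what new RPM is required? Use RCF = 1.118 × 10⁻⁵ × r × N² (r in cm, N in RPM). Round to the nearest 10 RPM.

r = 132 mm = 13.2 cm
Current RCF = 1.118 × 10⁻⁵ × 13.2 × (19120)² = 1.118 × 10⁻⁵ × 13.2 × 365,574,400 ≈ 53,950 × g
Target RCF = 53,950 + 77,900 = 131,850 × g
N² = 131,850 / (14.7576 × 10⁻⁵) = 893,437,957
N ≈ √893,437,957 ≈ 29,890.4

≈ 29890 RPM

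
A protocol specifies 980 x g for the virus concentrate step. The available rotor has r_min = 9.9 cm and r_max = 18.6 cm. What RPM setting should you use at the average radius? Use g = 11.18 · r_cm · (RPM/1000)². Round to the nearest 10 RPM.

N ≈ 2480 RPM

r_avg = (9.9 + 18.6) / 2 = 14.25 cm
980 = 11.18 × 14.25 × (N/1000)²
(N/1000)² = 980 / 159.315 = 6.151335
N = 1000 × √6.151335 ≈ 2,480.2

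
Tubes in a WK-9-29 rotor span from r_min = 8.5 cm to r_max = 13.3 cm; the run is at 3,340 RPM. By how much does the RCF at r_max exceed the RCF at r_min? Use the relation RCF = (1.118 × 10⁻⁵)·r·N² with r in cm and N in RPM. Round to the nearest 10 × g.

600 × g

RCF_max = 1.118 × 10⁻⁵ × 13.3 × (3340)² = 1.118 × 10⁻⁵ × 13.3 × 11,155,600 ≈ 1,658.8 × g
RCF_min = 1.118 × 10⁻⁵ × 8.5 × (3340)² = 1.118 × 10⁻⁵ × 8.5 × 11,155,600 ≈ 1,060.1 × g
ΔRCF = 1,658.8 − 1,060.1 = 598.7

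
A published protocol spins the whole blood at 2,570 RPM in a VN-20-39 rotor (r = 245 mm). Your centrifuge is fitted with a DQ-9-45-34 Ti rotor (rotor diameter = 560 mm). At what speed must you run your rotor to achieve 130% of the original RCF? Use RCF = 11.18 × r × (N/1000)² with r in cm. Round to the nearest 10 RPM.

≈ 2740 RPM

Original rotor: r = 245 mm = 24.5 cm
RCF = 11.18 × r × (N/1000)²
RCF_original = 11.18 × 24.5 × (2.57)² = 11.18 × 24.5 × 6.6049 ≈ 1,809.1 × g
Target RCF = 1.3 × 1,809.1 ≈ 2,351.8 × g
Your rotor: r = 560 mm / 2 = 280 mm = 28 cm
2,351.8 = 11.18 × 28 × (N/1000)²
(N/1000)² = 2,351.8 / 313.04 = 7.512778
N = 1000 × √7.512778 ≈ 2,740.9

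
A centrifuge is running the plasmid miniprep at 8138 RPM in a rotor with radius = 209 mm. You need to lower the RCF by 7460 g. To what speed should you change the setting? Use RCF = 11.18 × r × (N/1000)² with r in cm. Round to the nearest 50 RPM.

N₂ ≈ 5850 RPM

r = 209 mm = 20.9 cm
Current RCF = 11.18 × 20.9 × (8.138)² = 11.18 × 20.9 × 66.227044 ≈ 15,474.7 × g
Target RCF = 15,474.7 − 7,460 = 8,014.7 × g
(N/1000)² = 8,014.7 / 233.662 = 34.3004
N = 1000 × √34.3004 ≈ 5,856.7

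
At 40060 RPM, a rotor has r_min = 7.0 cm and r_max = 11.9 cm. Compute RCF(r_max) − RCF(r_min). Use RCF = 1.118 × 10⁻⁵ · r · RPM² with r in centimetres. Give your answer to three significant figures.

ΔRCF ≈ 87900 x g

RCF_max = 1.118 × 10⁻⁵ × 11.9 × (40060)² = 1.118 × 10⁻⁵ × 11.9 × 1,604,803,600 ≈ 213,506.3 × g
RCF_min = 1.118 × 10⁻⁵ × 7 × (40060)² = 1.118 × 10⁻⁵ × 7 × 1,604,803,600 ≈ 125,591.9 × g
ΔRCF = 213,506.3 − 125,591.9 = 87,914.4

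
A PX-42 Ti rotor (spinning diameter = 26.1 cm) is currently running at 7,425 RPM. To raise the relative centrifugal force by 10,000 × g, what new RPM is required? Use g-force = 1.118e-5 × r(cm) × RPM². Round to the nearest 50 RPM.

N₂ ≈ 11100 RPM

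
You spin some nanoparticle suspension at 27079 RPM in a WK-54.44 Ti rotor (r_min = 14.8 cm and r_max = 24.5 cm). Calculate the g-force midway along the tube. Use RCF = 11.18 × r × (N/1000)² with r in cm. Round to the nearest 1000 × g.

r_avg = (14.8 + 24.5) / 2 = 19.65 cm
RCF = 11.18 × r × (N/1000)²
RCF = 11.18 × 19.65 × (27.079)² = 11.18 × 19.65 × 733.272241 ≈ 161,090.4 × g

≈ 161000 g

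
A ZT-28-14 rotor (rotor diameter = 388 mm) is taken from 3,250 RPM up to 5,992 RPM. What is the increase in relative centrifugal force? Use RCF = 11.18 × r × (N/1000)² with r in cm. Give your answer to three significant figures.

≈ 5500 g

r = 388 mm / 2 = 194 mm = 19.4 cm
RCF₁ = 11.18 × 19.4 × (3.25)² = 11.18 × 19.4 × 10.5625 ≈ 2,290.9 × g
RCF₂ = 11.18 × 19.4 × (5.992)² = 11.18 × 19.4 × 35.904064 ≈ 7,787.3 × g
Increase = 7,787.3 − 2,290.9 = 5,496.4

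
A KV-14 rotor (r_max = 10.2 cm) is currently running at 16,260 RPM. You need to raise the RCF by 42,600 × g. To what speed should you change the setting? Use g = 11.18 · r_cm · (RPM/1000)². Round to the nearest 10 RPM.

25260 RPM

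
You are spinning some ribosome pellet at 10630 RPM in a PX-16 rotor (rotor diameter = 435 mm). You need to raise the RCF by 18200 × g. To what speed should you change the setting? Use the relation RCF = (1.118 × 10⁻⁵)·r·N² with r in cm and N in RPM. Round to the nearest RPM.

N₂ ≈ 13706 RPM

r = 435 mm / 2 = 217.5 mm = 21.75 cm
Current RCF = 1.118 × 10⁻⁵ × 21.75 × (10630)² = 1.118 × 10⁻⁵ × 21.75 × 112,996,900 ≈ 27,476.9 × g
Target RCF = 27,476.9 + 18,200 = 45,676.9 × g
N² = 45,676.9 / (24.3165 × 10⁻⁵) = 187,843,234
N ≈ √187,843,234 ≈ 13,705.6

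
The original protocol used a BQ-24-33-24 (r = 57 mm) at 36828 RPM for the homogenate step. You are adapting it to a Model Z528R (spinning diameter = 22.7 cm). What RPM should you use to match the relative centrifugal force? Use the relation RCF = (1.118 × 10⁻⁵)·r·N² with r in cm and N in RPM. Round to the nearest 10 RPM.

Original rotor: r = 57 mm = 5.7 cm
RCF_original = 1.118 × 10⁻⁵ × 5.7 × (36828)² = 1.118 × 10⁻⁵ × 5.7 × 1,356,301,584 ≈ 86,431.7 × g
Your rotor: r = 22.7 / 2 = 11.35 cm
86,431.7 = 1.118 × 10⁻⁵ × 11.35 × N²
N² = 86,431.7 / (12.6893 × 10⁻⁵) = 681,138,439
N ≈ √681,138,439 ≈ 26,098.6

26100 RPM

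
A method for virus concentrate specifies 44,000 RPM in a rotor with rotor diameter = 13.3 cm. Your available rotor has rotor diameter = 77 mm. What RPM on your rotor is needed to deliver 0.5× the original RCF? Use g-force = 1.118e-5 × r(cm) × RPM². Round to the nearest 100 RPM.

Original rotor: r = 13.3 / 2 = 6.65 cm
RCF_original = 1.118 × 10⁻⁵ × 6.65 × (44000)² = 1.118 × 10⁻⁵ × 6.65 × 1,936,000,000 ≈ 143,935.8 × g
Target RCF = 0.5 × 143,935.8 ≈ 71,967.9 × g
Your rotor: r = 77 mm / 2 = 38.5 mm = 3.85 cm
71,967.9 = 1.118 × 10⁻⁵ × 3.85 × N²
N² = 71,967.9 / (4.3043 × 10⁻⁵) = 1,672,000,093
N ≈ √1,672,000,093 ≈ 40,890.1

≈ 40900 RPM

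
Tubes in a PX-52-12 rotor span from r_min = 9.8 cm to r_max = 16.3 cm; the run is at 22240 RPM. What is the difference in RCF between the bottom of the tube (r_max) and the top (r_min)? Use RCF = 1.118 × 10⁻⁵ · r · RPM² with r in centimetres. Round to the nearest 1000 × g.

≈ 36000 × g

RCF_max = 1.118 × 10⁻⁵ × 16.3 × (22240)² = 1.118 × 10⁻⁵ × 16.3 × 494,617,600 ≈ 90,136.1 × g
RCF_min = 1.118 × 10⁻⁵ × 9.8 × (22240)² = 1.118 × 10⁻⁵ × 9.8 × 494,617,600 ≈ 54,192.3 × g
ΔRCF = 90,136.1 − 54,192.3 = 35,943.8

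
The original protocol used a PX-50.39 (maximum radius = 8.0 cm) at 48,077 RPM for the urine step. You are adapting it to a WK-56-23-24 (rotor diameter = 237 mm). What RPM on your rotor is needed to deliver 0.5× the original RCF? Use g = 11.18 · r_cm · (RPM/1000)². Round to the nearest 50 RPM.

RCF_original = 11.18 × 8 × (48.077)² = 11.18 × 8 × 2,311.397929 ≈ 206,731.4 × g
Target RCF = 0.5 × 206,731.4 ≈ 103,365.7 × g
Your rotor: r = 237 mm / 2 = 118.5 mm = 11.85 cm
103,365.7 = 11.18 × 11.85 × (N/1000)²
(N/1000)² = 103,365.7 / 132.483 = 780.2186
N = 1000 × √780.2186 ≈ 27,932.4

27950 RPM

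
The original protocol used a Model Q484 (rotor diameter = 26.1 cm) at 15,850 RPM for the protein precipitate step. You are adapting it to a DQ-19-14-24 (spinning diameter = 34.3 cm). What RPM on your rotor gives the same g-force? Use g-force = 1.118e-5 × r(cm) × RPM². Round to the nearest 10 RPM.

Original rotor: r = 26.1 / 2 = 13.05 cm
RCF_original = 1.118 × 10⁻⁵ × 13.05 × (15850)² = 1.118 × 10⁻⁵ × 13.05 × 251,222,500 ≈ 36,653.1 × g
Your rotor: r = 34.3 / 2 = 17.15 cm
36,653.1 = 1.118 × 10⁻⁵ × 17.15 × N²
N² = 36,653.1 / (19.1737 × 10⁻⁵) = 191,163,417
N ≈ √191,163,417 ≈ 13,826.2

≈ 13830 RPM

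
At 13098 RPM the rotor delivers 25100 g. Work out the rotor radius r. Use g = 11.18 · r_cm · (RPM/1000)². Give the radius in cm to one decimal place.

≈ 13.1 cm

RCF = 11.18 × r × (N/1000)²
25100 = 11.18 × r × (13.098)²
r = 25100 / (11.18 × 171.557604) = 25100 / 1918.014 ≈ 13.086 cm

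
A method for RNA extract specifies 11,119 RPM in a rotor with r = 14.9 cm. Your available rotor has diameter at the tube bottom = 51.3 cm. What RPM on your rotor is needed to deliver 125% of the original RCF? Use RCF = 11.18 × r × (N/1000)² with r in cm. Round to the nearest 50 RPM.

RCF = 11.18 × r × (N/1000)²
RCF_original = 11.18 × 14.9 × (11.119)² = 11.18 × 14.9 × 123.632161 ≈ 20,594.9 × g
Target RCF = 1.25 × 20,594.9 ≈ 25,743.6 × g
Your rotor: r = 51.3 / 2 = 25.65 cm
25,743.6 = 11.18 × 25.65 × (N/1000)²
(N/1000)² = 25,743.6 / 286.767 = 89.77184
N = 1000 × √89.77184 ≈ 9,474.8

9450 RPM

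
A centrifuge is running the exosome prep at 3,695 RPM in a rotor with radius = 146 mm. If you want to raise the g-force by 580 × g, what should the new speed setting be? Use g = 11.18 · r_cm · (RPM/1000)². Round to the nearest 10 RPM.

≈ 4150 RPM

r = 146 mm = 14.6 cm
Current RCF = 11.18 × 14.6 × (3.695)² = 11.18 × 14.6 × 13.653025 ≈ 2,228.6 × g
Target RCF = 2,228.6 + 580 = 2,808.6 × g
(N/1000)² = 2,808.6 / 163.228 = 17.20661
N = 1000 × √17.20661 ≈ 4,148.1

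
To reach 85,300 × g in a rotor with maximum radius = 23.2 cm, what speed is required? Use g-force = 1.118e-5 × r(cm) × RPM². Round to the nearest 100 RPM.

RCF = 1.118 × 10⁻⁵ × r × N²
85,300 = 1.118 × 10⁻⁵ × 23.2 × N²
N² = 85,300 / (25.9376 × 10⁻⁵) = 328,866,202
N ≈ √328,866,202 ≈ 18,134.7

18100 RPM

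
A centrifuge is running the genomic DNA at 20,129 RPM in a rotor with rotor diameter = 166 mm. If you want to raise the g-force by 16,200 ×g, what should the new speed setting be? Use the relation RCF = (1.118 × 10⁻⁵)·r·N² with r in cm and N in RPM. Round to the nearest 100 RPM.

24100 RPM

r = 166 mm / 2 = 83 mm = 8.3 cm
Current RCF = 1.118 × 10⁻⁵ × 8.3 × (20129)² = 1.118 × 10⁻⁵ × 8.3 × 405,176,641 ≈ 37,598 × g
Target RCF = 37,598 + 16,200 = 53,798 × g
N² = 53,798 / (9.2794 × 10⁻⁵) = 579,757,312
N ≈ √579,757,312 ≈ 24,078.2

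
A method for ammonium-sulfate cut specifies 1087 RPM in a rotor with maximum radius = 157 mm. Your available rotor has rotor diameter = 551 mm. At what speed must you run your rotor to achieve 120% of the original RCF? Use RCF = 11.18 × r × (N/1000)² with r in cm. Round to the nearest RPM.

899 RPM

Original rotor: r = 157 mm = 15.7 cm
RCF = 11.18 × r × (N/1000)²
RCF_original = 11.18 × 15.7 × (1.087)² = 11.18 × 15.7 × 1.181569 ≈ 207.4 × g
Target RCF = 1.2 × 207.4 ≈ 248.9 × g
Your rotor: r = 551 mm / 2 = 275.5 mm = 27.55 cm
248.9 = 11.18 × 27.55 × (N/1000)²
(N/1000)² = 248.9 / 308.009 = 0.8080933
N = 1000 × √0.8080933 ≈ 898.9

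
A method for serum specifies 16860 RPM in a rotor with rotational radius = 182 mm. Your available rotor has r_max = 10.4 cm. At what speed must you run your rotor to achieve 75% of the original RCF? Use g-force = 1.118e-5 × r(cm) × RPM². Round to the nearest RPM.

19316 RPM

Original rotor: r = 182 mm = 18.2 cm
RCF = 1.118 × 10⁻⁵ × r × N²
RCF_original = 1.118 × 10⁻⁵ × 18.2 × (16860)² = 1.118 × 10⁻⁵ × 18.2 × 284,259,600 ≈ 57,840 × g
Target RCF = 0.75 × 57,840 ≈ 43,380 × g
43,380 = 1.118 × 10⁻⁵ × 10.4 × N²
N² = 43,380 / (11.6272 × 10⁻⁵) = 373,090,684
N ≈ √373,090,684 ≈ 19,315.6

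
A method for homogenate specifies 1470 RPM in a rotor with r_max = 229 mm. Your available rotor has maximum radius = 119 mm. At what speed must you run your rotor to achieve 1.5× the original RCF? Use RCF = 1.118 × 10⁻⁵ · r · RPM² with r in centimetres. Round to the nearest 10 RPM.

Original rotor: r = 229 mm = 22.9 cm
RCF_original = 1.118 × 10⁻⁵ × 22.9 × (1470)² = 1.118 × 10⁻⁵ × 22.9 × 2,160,900 ≈ 553.2 × g
Target RCF = 1.5 × 553.2 ≈ 829.8 × g
Your rotor: r = 119 mm = 11.9 cm
829.8 = 1.118 × 10⁻⁵ × 11.9 × N²
N² = 829.8 / (13.3042 × 10⁻⁵) = 6,237,128
N ≈ √6,237,128 ≈ 2,497.4

≈ 2500 RPM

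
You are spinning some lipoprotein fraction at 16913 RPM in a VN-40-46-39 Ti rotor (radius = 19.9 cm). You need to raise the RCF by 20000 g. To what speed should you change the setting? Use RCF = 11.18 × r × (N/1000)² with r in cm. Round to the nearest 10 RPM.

≈ 19390 RPM

Current RCF = 11.18 × 19.9 × (16.913)² = 11.18 × 19.9 × 286.049569 ≈ 63,640.9 × g
Target RCF = 63,640.9 + 20,000 = 83,640.9 × g
(N/1000)² = 83,640.9 / 222.482 = 375.9446
N = 1000 × √375.9446 ≈ 19,389.3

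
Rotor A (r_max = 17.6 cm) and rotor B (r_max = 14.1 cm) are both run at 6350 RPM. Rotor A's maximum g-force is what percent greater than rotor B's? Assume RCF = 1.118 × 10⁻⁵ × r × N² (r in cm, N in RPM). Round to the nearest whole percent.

25%

At equal RPM, RCF scales linearly with r: ratio = 17.6 / 14.1 = 1.2482.
So rotor A delivers 24.8% more g-force.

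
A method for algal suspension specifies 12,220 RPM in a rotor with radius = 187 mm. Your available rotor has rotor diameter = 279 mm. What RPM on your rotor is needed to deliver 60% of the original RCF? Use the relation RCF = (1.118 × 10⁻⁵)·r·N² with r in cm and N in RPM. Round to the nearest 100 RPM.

Original rotor: r = 187 mm = 18.7 cm
RCF = 1.118 × 10⁻⁵ × r × N²
RCF_original = 1.118 × 10⁻⁵ × 18.7 × (12220)² = 1.118 × 10⁻⁵ × 18.7 × 149,328,400 ≈ 31,219.5 × g
Target RCF = 0.6 × 31,219.5 ≈ 18,731.7 × g
Your rotor: r = 279 mm / 2 = 139.5 mm = 13.95 cm
18,731.7 = 1.118 × 10⁻⁵ × 13.95 × N²
N² = 18,731.7 / (15.5961 × 10⁻⁵) = 120,105,026
N ≈ √120,105,026 ≈ 10,959.2

≈ 11000 RPM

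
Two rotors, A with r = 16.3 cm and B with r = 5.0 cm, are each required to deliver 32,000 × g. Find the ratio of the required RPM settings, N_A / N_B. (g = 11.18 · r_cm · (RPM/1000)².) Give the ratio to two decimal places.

At fixed RCF, N ∝ 1/√r, so N_A/N_B = √(r_B/r_A) = √(5.0/16.3) = √0.306748 = 0.5538.

0.55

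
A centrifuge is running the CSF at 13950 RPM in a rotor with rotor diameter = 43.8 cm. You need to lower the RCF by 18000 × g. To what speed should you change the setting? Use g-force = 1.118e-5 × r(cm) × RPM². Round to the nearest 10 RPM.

r = 43.8 / 2 = 21.9 cm
Current RCF = 1.118 × 10⁻⁵ × 21.9 × (13950)² = 1.118 × 10⁻⁵ × 21.9 × 194,602,500 ≈ 47,646.9 × g
Target RCF = 47,646.9 − 18,000 = 29,646.9 × g
N² = 29,646.9 / (24.4842 × 10⁻⁵) = 121,085,843
N ≈ √121,085,843 ≈ 11,003.9

N₂ ≈ 11000 RPM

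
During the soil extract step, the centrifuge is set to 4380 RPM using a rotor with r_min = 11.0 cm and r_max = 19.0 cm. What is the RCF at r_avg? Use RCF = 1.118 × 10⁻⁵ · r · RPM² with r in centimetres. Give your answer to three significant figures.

r_avg = (11.0 + 19.0) / 2 = 15 cm
RCF = 1.118 × 10⁻⁵ × r × N²
RCF = 1.118 × 10⁻⁵ × 15 × (4380)² = 1.118 × 10⁻⁵ × 15 × 19,184,400 ≈ 3,217.2 × g

≈ 3220 x g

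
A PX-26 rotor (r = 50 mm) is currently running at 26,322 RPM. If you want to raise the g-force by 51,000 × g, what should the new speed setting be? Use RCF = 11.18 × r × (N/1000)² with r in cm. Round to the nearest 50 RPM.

N₂ ≈ 40050 RPM

r = 50 mm = 5.0 cm
Current RCF = 11.18 × 5 × (26.322)² = 11.18 × 5 × 692.847684 ≈ 38,730.2 × g
Target RCF = 38,730.2 + 51,000 = 89,730.2 × g
(N/1000)² = 89,730.2 / 55.9 = 1605.191
N = 1000 × √1605.191 ≈ 40,064.8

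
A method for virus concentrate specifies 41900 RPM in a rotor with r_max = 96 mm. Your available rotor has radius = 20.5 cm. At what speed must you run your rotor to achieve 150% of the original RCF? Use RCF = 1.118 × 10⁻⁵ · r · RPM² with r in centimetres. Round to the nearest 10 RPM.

35120 RPM

Original rotor: r = 96 mm = 9.6 cm
RCF_original = 1.118 × 10⁻⁵ × 9.6 × (41900)² = 1.118 × 10⁻⁵ × 9.6 × 1,755,610,000 ≈ 188,426.1 × g
Target RCF = 1.5 × 188,426.1 ≈ 282,639.2 × g
282,639.2 = 1.118 × 10⁻⁵ × 20.5 × N²
N² = 282,639.2 / (22.919 × 10⁻⁵) = 1,233,209,128
N ≈ √1,233,209,128 ≈ 35,117.1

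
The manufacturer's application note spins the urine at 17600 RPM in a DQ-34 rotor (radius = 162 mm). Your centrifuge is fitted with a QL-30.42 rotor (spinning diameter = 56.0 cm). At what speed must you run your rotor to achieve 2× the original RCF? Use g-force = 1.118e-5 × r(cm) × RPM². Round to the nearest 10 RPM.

Original rotor: r = 162 mm = 16.2 cm
RCF = 1.118 × 10⁻⁵ × r × N²
RCF_original = 1.118 × 10⁻⁵ × 16.2 × (17600)² = 1.118 × 10⁻⁵ × 16.2 × 309,760,000 ≈ 56,102.5 × g
Target RCF = 2 × 56,102.5 ≈ 112,205 × g
Your rotor: r = 56.0 / 2 = 28 cm
112,205 = 1.118 × 10⁻⁵ × 28 × N²
N² = 112,205 / (31.304 × 10⁻⁵) = 358,436,622
N ≈ √358,436,622 ≈ 18,932.4

≈ 18930 RPM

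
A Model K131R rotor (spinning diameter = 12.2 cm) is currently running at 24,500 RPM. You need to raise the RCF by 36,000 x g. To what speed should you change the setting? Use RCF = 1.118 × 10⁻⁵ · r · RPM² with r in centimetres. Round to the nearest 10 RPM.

r = 12.2 / 2 = 6.1 cm
Current RCF = 1.118 × 10⁻⁵ × 6.1 × (24500)² = 1.118 × 10⁻⁵ × 6.1 × 600,250,000 ≈ 40,935.8 × g
Target RCF = 40,935.8 + 36,000 = 76,935.8 × g
N² = 76,935.8 / (6.8198 × 10⁻⁵) = 1,128,123,992
N ≈ √1,128,123,992 ≈ 33,587.6

N₂ ≈ 33590 RPM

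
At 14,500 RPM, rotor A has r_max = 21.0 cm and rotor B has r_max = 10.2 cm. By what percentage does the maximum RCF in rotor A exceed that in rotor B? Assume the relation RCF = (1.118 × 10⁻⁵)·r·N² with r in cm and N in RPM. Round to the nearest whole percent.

106%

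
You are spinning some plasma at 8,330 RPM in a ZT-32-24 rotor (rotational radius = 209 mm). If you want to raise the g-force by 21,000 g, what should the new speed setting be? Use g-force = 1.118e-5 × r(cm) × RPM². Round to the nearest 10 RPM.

12620 RPM

r = 209 mm = 20.9 cm
Current RCF = 1.118 × 10⁻⁵ × 20.9 × (8330)² = 1.118 × 10⁻⁵ × 20.9 × 69,388,900 ≈ 16,213.5 × g
Target RCF = 16,213.5 + 21,000 = 37,213.5 × g
N² = 37,213.5 / (23.3662 × 10⁻⁵) = 159,262,097
N ≈ √159,262,097 ≈ 12,619.9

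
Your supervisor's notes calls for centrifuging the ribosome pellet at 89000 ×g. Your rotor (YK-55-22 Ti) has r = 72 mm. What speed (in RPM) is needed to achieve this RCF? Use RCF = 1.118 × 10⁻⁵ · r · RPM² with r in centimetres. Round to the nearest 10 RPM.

r = 72 mm = 7.2 cm
RCF = 1.118 × 10⁻⁵ × r × N²
89,000 = 1.118 × 10⁻⁵ × 7.2 × N²
N² = 89,000 / (8.0496 × 10⁻⁵) = 1,105,645,001
N ≈ √1,105,645,001 ≈ 33,251.2

≈ 33250 RPM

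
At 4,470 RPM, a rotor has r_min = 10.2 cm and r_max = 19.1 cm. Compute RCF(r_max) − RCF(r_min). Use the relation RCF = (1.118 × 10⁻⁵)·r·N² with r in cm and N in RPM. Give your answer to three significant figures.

RCF_max = 1.118 × 10⁻⁵ × 19.1 × (4470)² = 1.118 × 10⁻⁵ × 19.1 × 19,980,900 ≈ 4,266.7 × g
RCF_min = 1.118 × 10⁻⁵ × 10.2 × (4470)² = 1.118 × 10⁻⁵ × 10.2 × 19,980,900 ≈ 2,278.5 × g
ΔRCF = 4,266.7 − 2,278.5 = 1,988.2

ΔRCF ≈ 1990 ×g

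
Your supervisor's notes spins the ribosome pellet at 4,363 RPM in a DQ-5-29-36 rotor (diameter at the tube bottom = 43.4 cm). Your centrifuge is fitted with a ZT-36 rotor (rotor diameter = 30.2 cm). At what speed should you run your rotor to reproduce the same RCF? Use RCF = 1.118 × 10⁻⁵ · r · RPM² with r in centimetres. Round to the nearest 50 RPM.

5250 RPM

Original rotor: r = 43.4 / 2 = 21.7 cm
RCF = 1.118 × 10⁻⁵ × r × N²
RCF_original = 1.118 × 10⁻⁵ × 21.7 × (4363)² = 1.118 × 10⁻⁵ × 21.7 × 19,035,769 ≈ 4,618.2 × g
Your rotor: r = 30.2 / 2 = 15.1 cm
4,618.2 = 1.118 × 10⁻⁵ × 15.1 × N²
N² = 4,618.2 / (16.8818 × 10⁻⁵) = 27,356,088
N ≈ √27,356,088 ≈ 5,230.3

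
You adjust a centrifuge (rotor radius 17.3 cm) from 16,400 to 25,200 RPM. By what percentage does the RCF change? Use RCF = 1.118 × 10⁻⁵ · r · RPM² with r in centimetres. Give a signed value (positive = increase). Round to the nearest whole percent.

RCF ∝ N², so the ratio is (25200/16400)² = (1.536585)² = 2.3611.
Change = 2.3611 − 1 = +1.3611 → +136.1%.

+136%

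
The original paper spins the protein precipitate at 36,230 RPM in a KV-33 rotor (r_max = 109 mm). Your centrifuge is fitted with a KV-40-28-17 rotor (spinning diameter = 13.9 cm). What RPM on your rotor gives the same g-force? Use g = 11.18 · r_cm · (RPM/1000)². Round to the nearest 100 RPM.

Original rotor: r = 109 mm = 10.9 cm
RCF_original = 11.18 × 10.9 × (36.23)² = 11.18 × 10.9 × 1,312.6129 ≈ 159,957.6 × g
Your rotor: r = 13.9 / 2 = 6.95 cm
159,957.6 = 11.18 × 6.95 × (N/1000)²
(N/1000)² = 159,957.6 / 77.701 = 2058.63
N = 1000 × √2058.63 ≈ 45,372.1

≈ 45400 RPM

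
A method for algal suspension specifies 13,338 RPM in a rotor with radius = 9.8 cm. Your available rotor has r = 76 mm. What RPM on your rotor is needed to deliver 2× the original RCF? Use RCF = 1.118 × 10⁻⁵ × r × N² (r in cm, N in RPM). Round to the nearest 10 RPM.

21420 RPM

RCF_original = 1.118 × 10⁻⁵ × 9.8 × (13338)² = 1.118 × 10⁻⁵ × 9.8 × 177,902,244 ≈ 19,491.7 × g
Target RCF = 2 × 19,491.7 ≈ 38,983.4 × g
Your rotor: r = 76 mm = 7.6 cm
38,983.4 = 1.118 × 10⁻⁵ × 7.6 × N²
N² = 38,983.4 / (8.4968 × 10⁻⁵) = 458,800,960
N ≈ √458,800,960 ≈ 21,419.6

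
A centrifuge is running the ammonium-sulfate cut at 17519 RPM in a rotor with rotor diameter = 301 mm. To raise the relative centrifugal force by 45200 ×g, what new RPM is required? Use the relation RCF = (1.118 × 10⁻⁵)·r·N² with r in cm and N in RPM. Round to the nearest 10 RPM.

≈ 23990 RPM

r = 301 mm / 2 = 150.5 mm = 15.05 cm
Current RCF = 1.118 × 10⁻⁵ × 15.05 × (17519)² = 1.118 × 10⁻⁵ × 15.05 × 306,915,361 ≈ 51,641.3 × g
Target RCF = 51,641.3 + 45,200 = 96,841.3 × g
N² = 96,841.3 / (16.8259 × 10⁻⁵) = 575,549,005
N ≈ √575,549,005 ≈ 23,990.6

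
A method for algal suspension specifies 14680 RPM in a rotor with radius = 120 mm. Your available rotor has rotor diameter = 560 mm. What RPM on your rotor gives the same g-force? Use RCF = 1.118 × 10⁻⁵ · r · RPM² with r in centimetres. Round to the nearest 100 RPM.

9600 RPM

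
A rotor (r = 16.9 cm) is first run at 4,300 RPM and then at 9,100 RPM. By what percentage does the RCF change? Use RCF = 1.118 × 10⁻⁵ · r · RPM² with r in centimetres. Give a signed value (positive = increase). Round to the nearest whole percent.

+348%

RCF ∝ N², so the ratio is (9100/4300)² = (2.116279)² = 4.4786.
Change = 4.4786 − 1 = +3.4786 → +347.9%.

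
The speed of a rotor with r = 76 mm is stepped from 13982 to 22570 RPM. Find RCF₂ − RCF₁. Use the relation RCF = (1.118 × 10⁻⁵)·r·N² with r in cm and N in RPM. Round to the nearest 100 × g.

r = 76 mm = 7.6 cm
RCF₁ = 1.118 × 10⁻⁵ × 7.6 × (13982)² = 1.118 × 10⁻⁵ × 7.6 × 195,496,324 ≈ 16,610.9 × g
RCF₂ = 1.118 × 10⁻⁵ × 7.6 × (22570)² = 1.118 × 10⁻⁵ × 7.6 × 509,404,900 ≈ 43,283.1 × g
Increase = 43,283.1 − 16,610.9 = 26,672.2

≈ 26700 x g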